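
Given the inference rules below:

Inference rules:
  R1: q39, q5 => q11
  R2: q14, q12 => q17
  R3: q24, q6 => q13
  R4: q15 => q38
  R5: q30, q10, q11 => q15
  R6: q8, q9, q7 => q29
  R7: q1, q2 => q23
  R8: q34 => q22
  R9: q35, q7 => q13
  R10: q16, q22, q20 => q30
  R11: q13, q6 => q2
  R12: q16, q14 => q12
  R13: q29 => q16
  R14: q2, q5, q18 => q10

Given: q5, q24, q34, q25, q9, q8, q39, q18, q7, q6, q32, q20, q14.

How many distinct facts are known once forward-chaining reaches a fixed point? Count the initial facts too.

Round 1 — R1, R3, R6, R8, derive q11, q13, q29, q22.
Round 2 — R11, R13, derive q2, q16.
Round 3 — R10, R12, R14, derive q30, q12, q10.
Round 4 — R2, R5, derive q17, q15.
Round 5 — R4, derive q38.
Closure: {q10, q11, q12, q13, q14, q15, q16, q17, q18, q2, q20, q22, q24, q25, q29, q30, q32, q34, q38, q39, q5, q6, q7, q8, q9} — 25 facts.

25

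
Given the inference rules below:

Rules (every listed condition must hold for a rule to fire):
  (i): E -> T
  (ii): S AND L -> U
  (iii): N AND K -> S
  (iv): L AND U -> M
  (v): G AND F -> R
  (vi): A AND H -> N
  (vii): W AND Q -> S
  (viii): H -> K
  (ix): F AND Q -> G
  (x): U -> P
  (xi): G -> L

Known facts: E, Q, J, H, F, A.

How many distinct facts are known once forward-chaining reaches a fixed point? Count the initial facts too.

Round 1: (i) [E -> T]; (vi) [A AND H -> N]; (viii) [H -> K]; (ix) [F AND Q -> G]. New: T, N, K, G.
Round 2: (iii) [N AND K -> S]; (v) [G AND F -> R]; (xi) [G -> L]. New: S, R, L.
Round 3: (ii) [S AND L -> U]. New: U.
Round 4: (iv) [L AND U -> M]; (x) [U -> P]. New: M, P.
Closure: {A, E, F, G, H, J, K, L, M, N, P, Q, R, S, T, U} — 16 facts.

16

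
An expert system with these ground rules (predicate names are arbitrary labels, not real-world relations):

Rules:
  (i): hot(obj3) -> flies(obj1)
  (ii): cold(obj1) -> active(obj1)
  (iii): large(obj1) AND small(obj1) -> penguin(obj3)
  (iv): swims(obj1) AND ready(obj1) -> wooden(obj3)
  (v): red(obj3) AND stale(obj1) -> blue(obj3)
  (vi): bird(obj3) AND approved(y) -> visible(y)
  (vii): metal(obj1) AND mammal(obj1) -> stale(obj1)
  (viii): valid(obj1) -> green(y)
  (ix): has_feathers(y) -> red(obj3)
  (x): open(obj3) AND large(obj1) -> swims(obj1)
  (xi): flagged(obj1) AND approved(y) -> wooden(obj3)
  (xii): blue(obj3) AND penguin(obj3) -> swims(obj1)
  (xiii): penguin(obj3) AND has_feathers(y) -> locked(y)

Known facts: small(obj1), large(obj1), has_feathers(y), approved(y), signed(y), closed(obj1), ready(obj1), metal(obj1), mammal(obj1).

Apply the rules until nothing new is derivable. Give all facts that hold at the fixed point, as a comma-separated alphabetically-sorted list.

approved(y), blue(obj3), closed(obj1), has_feathers(y), large(obj1), locked(y), mammal(obj1), metal(obj1), penguin(obj3), ready(obj1), red(obj3), signed(y), small(obj1), stale(obj1), swims(obj1), wooden(obj3)

Round 1 fires (iii), (vii), (ix), giving penguin(obj3), stale(obj1), red(obj3).
Round 2 fires (v), (xiii), giving blue(obj3), locked(y).
Round 3 fires (xii), giving swims(obj1).
Round 4 fires (iv), giving wooden(obj3).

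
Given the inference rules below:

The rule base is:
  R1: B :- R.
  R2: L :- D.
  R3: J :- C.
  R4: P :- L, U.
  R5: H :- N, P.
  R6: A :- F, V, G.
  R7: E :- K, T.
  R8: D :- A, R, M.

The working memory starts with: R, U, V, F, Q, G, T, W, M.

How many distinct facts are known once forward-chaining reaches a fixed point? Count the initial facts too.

14

Round 1: R1 [B :- R.]; R6 [A :- F, V, G.]. New: B, A.
Round 2: R8 [D :- A, R, M.]. New: D.
Round 3: R2 [L :- D.]. New: L.
Round 4: R4 [P :- L, U.]. New: P.
Closure: {A, B, D, F, G, L, M, P, Q, R, T, U, V, W} — 14 facts.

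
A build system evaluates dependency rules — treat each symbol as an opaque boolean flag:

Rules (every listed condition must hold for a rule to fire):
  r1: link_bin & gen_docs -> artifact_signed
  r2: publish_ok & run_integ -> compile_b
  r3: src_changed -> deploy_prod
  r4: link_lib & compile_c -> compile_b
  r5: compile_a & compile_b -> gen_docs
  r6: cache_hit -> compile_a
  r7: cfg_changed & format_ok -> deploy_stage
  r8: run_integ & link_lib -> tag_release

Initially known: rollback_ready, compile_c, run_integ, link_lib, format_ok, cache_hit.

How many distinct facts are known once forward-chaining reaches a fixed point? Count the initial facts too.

[1] r4 [link_lib & compile_c -> compile_b]; r6 [cache_hit -> compile_a]; r8 [run_integ & link_lib -> tag_release]. ⇒ new: compile_b, compile_a, tag_release.
[2] r5 [compile_a & compile_b -> gen_docs]. ⇒ new: gen_docs.
Closure: {cache_hit, compile_a, compile_b, compile_c, format_ok, gen_docs, link_lib, rollback_ready, run_integ, tag_release} — 10 facts.

10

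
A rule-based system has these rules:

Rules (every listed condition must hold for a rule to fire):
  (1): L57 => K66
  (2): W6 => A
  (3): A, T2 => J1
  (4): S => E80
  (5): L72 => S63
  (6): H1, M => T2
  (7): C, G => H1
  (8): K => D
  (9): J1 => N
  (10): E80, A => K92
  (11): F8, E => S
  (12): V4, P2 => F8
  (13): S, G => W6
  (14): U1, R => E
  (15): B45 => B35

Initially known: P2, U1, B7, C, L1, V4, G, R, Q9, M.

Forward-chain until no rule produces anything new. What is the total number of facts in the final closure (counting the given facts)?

Round 1: (7) [C, G => H1]; (12) [V4, P2 => F8]; (14) [U1, R => E]. Adds H1, F8, E.
Round 2: (6) [H1, M => T2]; (11) [F8, E => S]. Adds T2, S.
Round 3: (4) [S => E80]; (13) [S, G => W6]. Adds E80, W6.
Round 4: (2) [W6 => A]. Adds A.
Round 5: (3) [A, T2 => J1]; (10) [E80, A => K92]. Adds J1, K92.
Round 6: (9) [J1 => N]. Adds N.
Closure: {A, B7, C, E, E80, F8, G, H1, J1, K92, L1, M, N, P2, Q9, R, S, T2, U1, V4, W6} — 21 facts.

21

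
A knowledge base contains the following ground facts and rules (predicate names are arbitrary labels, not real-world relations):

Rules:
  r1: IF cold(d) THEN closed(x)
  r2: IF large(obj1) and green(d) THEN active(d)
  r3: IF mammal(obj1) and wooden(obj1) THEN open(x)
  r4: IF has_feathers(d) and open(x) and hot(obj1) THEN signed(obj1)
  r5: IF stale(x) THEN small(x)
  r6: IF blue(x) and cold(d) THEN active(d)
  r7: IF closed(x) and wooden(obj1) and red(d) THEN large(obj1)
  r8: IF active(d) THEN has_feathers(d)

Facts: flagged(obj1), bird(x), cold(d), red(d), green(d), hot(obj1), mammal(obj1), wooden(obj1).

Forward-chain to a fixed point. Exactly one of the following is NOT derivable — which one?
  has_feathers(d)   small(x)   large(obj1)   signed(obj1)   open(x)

Round 1 fires r1, r3, giving closed(x), open(x).
Round 2 fires r7, giving large(obj1).
Round 3 fires r2, giving active(d).
Round 4 fires r8, giving has_feathers(d).
Round 5 fires r4, giving signed(obj1).
Derived: has_feathers(d) (round 4), large(obj1) (round 2), signed(obj1) (round 5), open(x) (round 1). small(x) never appears in any round.

small(x)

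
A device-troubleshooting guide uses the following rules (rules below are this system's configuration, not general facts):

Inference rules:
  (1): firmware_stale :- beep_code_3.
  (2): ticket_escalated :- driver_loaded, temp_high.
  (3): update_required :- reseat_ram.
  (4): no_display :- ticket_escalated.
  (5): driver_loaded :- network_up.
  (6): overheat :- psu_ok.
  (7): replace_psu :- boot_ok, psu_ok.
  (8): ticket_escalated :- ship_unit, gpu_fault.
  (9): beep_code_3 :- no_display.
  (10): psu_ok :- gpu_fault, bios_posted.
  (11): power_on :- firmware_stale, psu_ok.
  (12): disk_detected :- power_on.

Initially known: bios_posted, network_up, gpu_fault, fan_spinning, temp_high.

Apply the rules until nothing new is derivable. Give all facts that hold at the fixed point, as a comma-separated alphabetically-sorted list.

beep_code_3, bios_posted, disk_detected, driver_loaded, fan_spinning, firmware_stale, gpu_fault, network_up, no_display, overheat, power_on, psu_ok, temp_high, ticket_escalated

[1] (5) [driver_loaded :- network_up.]; (10) [psu_ok :- gpu_fault, bios_posted.]. ⇒ new: driver_loaded, psu_ok.
[2] (2) [ticket_escalated :- driver_loaded, temp_high.]; (6) [overheat :- psu_ok.]. ⇒ new: ticket_escalated, overheat.
[3] (4) [no_display :- ticket_escalated.]. ⇒ new: no_display.
[4] (9) [beep_code_3 :- no_display.]. ⇒ new: beep_code_3.
[5] (1) [firmware_stale :- beep_code_3.]. ⇒ new: firmware_stale.
[6] (11) [power_on :- firmware_stale, psu_ok.]. ⇒ new: power_on.
[7] (12) [disk_detected :- power_on.]. ⇒ new: disk_detected.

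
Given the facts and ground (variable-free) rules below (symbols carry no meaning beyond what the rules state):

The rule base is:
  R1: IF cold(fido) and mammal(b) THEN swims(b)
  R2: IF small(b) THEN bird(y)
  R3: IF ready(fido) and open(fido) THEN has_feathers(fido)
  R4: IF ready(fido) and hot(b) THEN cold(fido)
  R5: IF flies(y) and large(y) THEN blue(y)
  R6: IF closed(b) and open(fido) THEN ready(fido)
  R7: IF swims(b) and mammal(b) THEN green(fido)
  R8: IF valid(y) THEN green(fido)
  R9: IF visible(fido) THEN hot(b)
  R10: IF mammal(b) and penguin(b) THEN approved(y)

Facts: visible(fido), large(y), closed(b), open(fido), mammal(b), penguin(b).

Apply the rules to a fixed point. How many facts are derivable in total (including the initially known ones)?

Round 1 — R6, R9, R10, derive ready(fido), hot(b), approved(y).
Round 2 — R3, R4, derive has_feathers(fido), cold(fido).
Round 3 — R1, derive swims(b).
Round 4 — R7, derive green(fido).
Closure: {approved(y), closed(b), cold(fido), green(fido), has_feathers(fido), hot(b), large(y), mammal(b), open(fido), penguin(b), ready(fido), swims(b), visible(fido)} — 13 facts.

13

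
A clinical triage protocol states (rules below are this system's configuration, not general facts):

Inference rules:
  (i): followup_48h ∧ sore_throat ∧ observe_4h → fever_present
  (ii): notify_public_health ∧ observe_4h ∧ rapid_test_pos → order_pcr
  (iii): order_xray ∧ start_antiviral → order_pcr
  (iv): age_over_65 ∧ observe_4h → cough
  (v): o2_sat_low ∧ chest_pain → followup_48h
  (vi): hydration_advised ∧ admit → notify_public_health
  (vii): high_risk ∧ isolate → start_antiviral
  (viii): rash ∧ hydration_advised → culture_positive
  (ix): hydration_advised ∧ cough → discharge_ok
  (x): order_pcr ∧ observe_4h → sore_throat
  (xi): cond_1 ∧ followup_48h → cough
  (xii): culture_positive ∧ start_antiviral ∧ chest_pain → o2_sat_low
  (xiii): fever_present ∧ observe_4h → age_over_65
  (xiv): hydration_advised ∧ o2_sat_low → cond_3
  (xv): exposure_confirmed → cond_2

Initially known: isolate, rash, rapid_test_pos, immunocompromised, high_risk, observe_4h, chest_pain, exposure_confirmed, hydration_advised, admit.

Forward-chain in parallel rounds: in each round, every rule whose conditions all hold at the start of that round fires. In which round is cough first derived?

Round 1: (vi) [hydration_advised ∧ admit → notify_public_health]; (vii) [high_risk ∧ isolate → start_antiviral]; (viii) [rash ∧ hydration_advised → culture_positive]; (xv) [exposure_confirmed → cond_2]. Adds notify_public_health, start_antiviral, culture_positive, cond_2.
Round 2: (ii) [notify_public_health ∧ observe_4h ∧ rapid_test_pos → order_pcr]; (xii) [culture_positive ∧ start_antiviral ∧ chest_pain → o2_sat_low]. Adds order_pcr, o2_sat_low.
Round 3: (v) [o2_sat_low ∧ chest_pain → followup_48h]; (x) [order_pcr ∧ observe_4h → sore_throat]; (xiv) [hydration_advised ∧ o2_sat_low → cond_3]. Adds followup_48h, sore_throat, cond_3.
Round 4: (i) [followup_48h ∧ sore_throat ∧ observe_4h → fever_present]. Adds fever_present.
Round 5: (xiii) [fever_present ∧ observe_4h → age_over_65]. Adds age_over_65.
Round 6: (iv) [age_over_65 ∧ observe_4h → cough]. Adds cough.
cough first appears in round 6.

6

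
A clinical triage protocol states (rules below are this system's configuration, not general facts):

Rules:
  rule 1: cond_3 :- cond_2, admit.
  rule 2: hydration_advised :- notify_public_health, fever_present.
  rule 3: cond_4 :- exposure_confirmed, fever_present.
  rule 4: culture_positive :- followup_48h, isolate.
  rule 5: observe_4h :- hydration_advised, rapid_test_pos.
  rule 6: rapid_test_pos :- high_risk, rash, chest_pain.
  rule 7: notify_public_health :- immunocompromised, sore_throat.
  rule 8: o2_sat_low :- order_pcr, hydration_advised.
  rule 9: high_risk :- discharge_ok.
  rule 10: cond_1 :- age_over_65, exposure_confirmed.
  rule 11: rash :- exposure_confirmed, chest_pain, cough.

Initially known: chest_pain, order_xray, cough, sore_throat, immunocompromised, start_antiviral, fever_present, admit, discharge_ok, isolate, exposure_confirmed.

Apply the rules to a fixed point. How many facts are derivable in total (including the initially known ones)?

18

Round 1 — rule 3, rule 7, rule 9, rule 11, derive cond_4, notify_public_health, high_risk, rash.
Round 2 — rule 2, rule 6, derive hydration_advised, rapid_test_pos.
Round 3 — rule 5, derive observe_4h.
Closure: {admit, chest_pain, cond_4, cough, discharge_ok, exposure_confirmed, fever_present, high_risk, hydration_advised, immunocompromised, isolate, notify_public_health, observe_4h, order_xray, rapid_test_pos, rash, sore_throat, start_antiviral} — 18 facts.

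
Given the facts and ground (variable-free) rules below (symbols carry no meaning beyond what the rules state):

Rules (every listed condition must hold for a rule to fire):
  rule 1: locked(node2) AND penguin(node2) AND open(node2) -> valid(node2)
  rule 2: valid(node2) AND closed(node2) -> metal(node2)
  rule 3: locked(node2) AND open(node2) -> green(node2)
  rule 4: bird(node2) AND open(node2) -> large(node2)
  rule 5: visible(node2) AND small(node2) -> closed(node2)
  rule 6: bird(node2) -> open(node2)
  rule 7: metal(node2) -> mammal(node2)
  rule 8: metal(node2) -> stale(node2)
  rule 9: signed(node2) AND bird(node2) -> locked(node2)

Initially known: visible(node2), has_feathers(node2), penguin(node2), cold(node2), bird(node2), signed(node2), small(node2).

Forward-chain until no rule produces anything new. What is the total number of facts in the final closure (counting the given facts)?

Round 1: rule 5 [visible(node2) AND small(node2) -> closed(node2)]; rule 6 [bird(node2) -> open(node2)]; rule 9 [signed(node2) AND bird(node2) -> locked(node2)]. Adds closed(node2), open(node2), locked(node2).
Round 2: rule 1 [locked(node2) AND penguin(node2) AND open(node2) -> valid(node2)]; rule 3 [locked(node2) AND open(node2) -> green(node2)]; rule 4 [bird(node2) AND open(node2) -> large(node2)]. Adds valid(node2), green(node2), large(node2).
Round 3: rule 2 [valid(node2) AND closed(node2) -> metal(node2)]. Adds metal(node2).
Round 4: rule 7 [metal(node2) -> mammal(node2)]; rule 8 [metal(node2) -> stale(node2)]. Adds mammal(node2), stale(node2).
Closure: {bird(node2), closed(node2), cold(node2), green(node2), has_feathers(node2), large(node2), locked(node2), mammal(node2), metal(node2), open(node2), penguin(node2), signed(node2), small(node2), stale(node2), valid(node2), visible(node2)} — 16 facts.

16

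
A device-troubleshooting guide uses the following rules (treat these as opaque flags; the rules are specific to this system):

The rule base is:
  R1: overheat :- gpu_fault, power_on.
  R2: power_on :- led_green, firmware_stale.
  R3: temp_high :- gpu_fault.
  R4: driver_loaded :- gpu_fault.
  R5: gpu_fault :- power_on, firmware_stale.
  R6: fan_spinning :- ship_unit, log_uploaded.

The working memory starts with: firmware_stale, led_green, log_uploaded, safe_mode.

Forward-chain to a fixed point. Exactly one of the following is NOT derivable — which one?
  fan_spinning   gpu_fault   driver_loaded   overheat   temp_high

Round 1 fires R2, giving power_on.
Round 2 fires R5, giving gpu_fault.
Round 3 fires R1, R3, R4, giving overheat, temp_high, driver_loaded.
Derived: driver_loaded (round 3), overheat (round 3), temp_high (round 3), gpu_fault (round 2). fan_spinning never appears in any round.

fan_spinning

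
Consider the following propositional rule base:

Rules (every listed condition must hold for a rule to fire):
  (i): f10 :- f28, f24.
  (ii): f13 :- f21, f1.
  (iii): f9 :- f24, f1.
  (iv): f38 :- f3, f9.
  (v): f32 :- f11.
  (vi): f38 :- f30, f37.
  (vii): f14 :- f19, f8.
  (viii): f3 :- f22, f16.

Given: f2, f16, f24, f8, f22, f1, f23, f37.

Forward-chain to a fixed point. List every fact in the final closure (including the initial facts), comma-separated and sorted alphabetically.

Round 1 — (iii), (viii), derive f9, f3.
Round 2 — (iv), derive f38.

f1, f16, f2, f22, f23, f24, f3, f37, f38, f8, f9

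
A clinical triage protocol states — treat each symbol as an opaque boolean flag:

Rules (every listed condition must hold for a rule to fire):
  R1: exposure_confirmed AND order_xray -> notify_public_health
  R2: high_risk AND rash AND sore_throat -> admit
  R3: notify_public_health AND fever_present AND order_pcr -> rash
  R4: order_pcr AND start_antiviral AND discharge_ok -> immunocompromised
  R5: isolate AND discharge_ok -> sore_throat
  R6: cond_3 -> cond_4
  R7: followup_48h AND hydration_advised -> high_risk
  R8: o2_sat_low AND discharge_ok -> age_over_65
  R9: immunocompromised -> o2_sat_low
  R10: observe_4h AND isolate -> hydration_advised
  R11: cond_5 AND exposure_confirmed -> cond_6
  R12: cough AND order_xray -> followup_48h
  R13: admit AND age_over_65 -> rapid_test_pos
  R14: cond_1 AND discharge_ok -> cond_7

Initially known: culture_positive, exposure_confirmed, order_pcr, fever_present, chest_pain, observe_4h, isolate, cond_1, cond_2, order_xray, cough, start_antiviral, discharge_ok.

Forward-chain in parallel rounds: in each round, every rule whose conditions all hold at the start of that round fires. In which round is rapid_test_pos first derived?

4

Round 1: R1 [exposure_confirmed AND order_xray -> notify_public_health]; R4 [order_pcr AND start_antiviral AND discharge_ok -> immunocompromised]; R5 [isolate AND discharge_ok -> sore_throat]; R10 [observe_4h AND isolate -> hydration_advised]; R12 [cough AND order_xray -> followup_48h]; R14 [cond_1 AND discharge_ok -> cond_7]. Adds notify_public_health, immunocompromised, sore_throat, hydration_advised, followup_48h, cond_7.
Round 2: R3 [notify_public_health AND fever_present AND order_pcr -> rash]; R7 [followup_48h AND hydration_advised -> high_risk]; R9 [immunocompromised -> o2_sat_low]. Adds rash, high_risk, o2_sat_low.
Round 3: R2 [high_risk AND rash AND sore_throat -> admit]; R8 [o2_sat_low AND discharge_ok -> age_over_65]. Adds admit, age_over_65.
Round 4: R13 [admit AND age_over_65 -> rapid_test_pos]. Adds rapid_test_pos.
rapid_test_pos first appears in round 4.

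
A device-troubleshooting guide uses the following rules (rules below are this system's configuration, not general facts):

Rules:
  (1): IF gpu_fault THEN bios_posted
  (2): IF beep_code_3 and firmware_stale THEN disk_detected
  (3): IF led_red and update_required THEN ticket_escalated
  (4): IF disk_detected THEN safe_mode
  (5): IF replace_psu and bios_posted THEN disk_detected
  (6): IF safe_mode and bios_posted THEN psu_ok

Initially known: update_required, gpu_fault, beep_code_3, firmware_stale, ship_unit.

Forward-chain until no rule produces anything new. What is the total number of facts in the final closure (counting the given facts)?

9

Round 1 — (1), (2), derive bios_posted, disk_detected.
Round 2 — (4), derive safe_mode.
Round 3 — (6), derive psu_ok.
Closure: {beep_code_3, bios_posted, disk_detected, firmware_stale, gpu_fault, psu_ok, safe_mode, ship_unit, update_required} — 9 facts.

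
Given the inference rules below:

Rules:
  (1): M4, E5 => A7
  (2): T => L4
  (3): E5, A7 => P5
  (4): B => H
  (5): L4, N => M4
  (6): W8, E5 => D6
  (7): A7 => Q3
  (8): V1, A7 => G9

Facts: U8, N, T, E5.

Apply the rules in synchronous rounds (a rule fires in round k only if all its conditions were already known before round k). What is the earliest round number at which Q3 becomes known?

4

Round 1: (2) [T => L4]. New: L4.
Round 2: (5) [L4, N => M4]. New: M4.
Round 3: (1) [M4, E5 => A7]. New: A7.
Round 4: (3) [E5, A7 => P5]; (7) [A7 => Q3]. New: P5, Q3.
Q3 first appears in round 4.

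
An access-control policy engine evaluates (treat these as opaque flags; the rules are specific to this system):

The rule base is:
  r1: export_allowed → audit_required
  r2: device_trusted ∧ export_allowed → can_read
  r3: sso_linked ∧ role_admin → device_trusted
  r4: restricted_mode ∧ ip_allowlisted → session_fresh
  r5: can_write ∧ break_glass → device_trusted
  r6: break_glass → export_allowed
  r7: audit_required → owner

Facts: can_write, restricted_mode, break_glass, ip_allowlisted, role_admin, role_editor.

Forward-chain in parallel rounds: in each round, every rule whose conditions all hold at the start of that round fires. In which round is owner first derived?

3

Round 1: r4 [restricted_mode ∧ ip_allowlisted → session_fresh]; r5 [can_write ∧ break_glass → device_trusted]; r6 [break_glass → export_allowed]. Adds session_fresh, device_trusted, export_allowed.
Round 2: r1 [export_allowed → audit_required]; r2 [device_trusted ∧ export_allowed → can_read]. Adds audit_required, can_read.
Round 3: r7 [audit_required → owner]. Adds owner.
owner first appears in round 3.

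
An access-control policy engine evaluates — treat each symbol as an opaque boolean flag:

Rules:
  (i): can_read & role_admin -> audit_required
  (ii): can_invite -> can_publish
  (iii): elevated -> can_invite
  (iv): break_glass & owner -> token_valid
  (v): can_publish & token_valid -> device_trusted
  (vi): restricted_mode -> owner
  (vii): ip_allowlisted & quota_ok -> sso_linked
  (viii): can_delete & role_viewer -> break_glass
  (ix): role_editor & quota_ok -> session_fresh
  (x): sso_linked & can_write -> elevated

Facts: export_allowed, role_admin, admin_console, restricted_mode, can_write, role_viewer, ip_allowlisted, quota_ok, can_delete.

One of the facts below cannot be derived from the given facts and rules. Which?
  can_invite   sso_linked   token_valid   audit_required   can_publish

audit_required

Round 1 — (vi), (vii), (viii), derive owner, sso_linked, break_glass.
Round 2 — (iv), (x), derive token_valid, elevated.
Round 3 — (iii), derive can_invite.
Round 4 — (ii), derive can_publish.
Round 5 — (v), derive device_trusted.
Derived: can_invite (round 3), sso_linked (round 1), token_valid (round 2), can_publish (round 4). audit_required never appears in any round.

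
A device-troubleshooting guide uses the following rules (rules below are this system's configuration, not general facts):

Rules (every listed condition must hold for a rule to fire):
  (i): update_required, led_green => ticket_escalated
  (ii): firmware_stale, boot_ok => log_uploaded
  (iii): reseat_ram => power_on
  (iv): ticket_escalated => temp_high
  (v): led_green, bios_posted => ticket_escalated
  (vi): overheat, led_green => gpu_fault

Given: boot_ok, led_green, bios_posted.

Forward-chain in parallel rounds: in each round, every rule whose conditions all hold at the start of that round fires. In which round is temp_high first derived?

2

Round 1 fires (v), giving ticket_escalated.
Round 2 fires (iv), giving temp_high.
temp_high first appears in round 2.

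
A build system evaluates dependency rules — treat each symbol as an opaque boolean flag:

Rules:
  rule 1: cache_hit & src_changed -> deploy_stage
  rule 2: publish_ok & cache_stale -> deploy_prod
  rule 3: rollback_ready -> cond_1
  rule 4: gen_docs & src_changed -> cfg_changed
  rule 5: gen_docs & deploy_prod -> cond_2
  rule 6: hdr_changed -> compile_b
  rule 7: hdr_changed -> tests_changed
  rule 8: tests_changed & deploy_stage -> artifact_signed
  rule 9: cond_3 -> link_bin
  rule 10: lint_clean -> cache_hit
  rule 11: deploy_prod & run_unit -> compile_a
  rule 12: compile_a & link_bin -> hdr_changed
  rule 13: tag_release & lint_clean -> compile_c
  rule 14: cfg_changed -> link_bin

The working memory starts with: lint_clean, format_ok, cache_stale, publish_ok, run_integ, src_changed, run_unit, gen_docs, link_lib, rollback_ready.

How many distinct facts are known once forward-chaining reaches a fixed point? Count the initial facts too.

22

Round 1: rule 2 [publish_ok & cache_stale -> deploy_prod]; rule 3 [rollback_ready -> cond_1]; rule 4 [gen_docs & src_changed -> cfg_changed]; rule 10 [lint_clean -> cache_hit]. Adds deploy_prod, cond_1, cfg_changed, cache_hit.
Round 2: rule 1 [cache_hit & src_changed -> deploy_stage]; rule 5 [gen_docs & deploy_prod -> cond_2]; rule 11 [deploy_prod & run_unit -> compile_a]; rule 14 [cfg_changed -> link_bin]. Adds deploy_stage, cond_2, compile_a, link_bin.
Round 3: rule 12 [compile_a & link_bin -> hdr_changed]. Adds hdr_changed.
Round 4: rule 6 [hdr_changed -> compile_b]; rule 7 [hdr_changed -> tests_changed]. Adds compile_b, tests_changed.
Round 5: rule 8 [tests_changed & deploy_stage -> artifact_signed]. Adds artifact_signed.
Closure: {artifact_signed, cache_hit, cache_stale, cfg_changed, compile_a, compile_b, cond_1, cond_2, deploy_prod, deploy_stage, format_ok, gen_docs, hdr_changed, link_bin, link_lib, lint_clean, publish_ok, rollback_ready, run_integ, run_unit, src_changed, tests_changed} — 22 facts.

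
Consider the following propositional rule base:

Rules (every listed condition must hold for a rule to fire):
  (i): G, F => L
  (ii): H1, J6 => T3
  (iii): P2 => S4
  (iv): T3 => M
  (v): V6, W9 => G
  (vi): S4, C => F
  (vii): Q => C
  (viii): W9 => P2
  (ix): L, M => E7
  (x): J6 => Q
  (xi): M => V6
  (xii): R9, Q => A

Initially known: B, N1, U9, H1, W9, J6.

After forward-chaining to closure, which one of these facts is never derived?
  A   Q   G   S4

A

Round 1: (ii) [H1, J6 => T3]; (viii) [W9 => P2]; (x) [J6 => Q]. New: T3, P2, Q.
Round 2: (iii) [P2 => S4]; (iv) [T3 => M]; (vii) [Q => C]. New: S4, M, C.
Round 3: (vi) [S4, C => F]; (xi) [M => V6]. New: F, V6.
Round 4: (v) [V6, W9 => G]. New: G.
Round 5: (i) [G, F => L]. New: L.
Round 6: (ix) [L, M => E7]. New: E7.
Derived: G (round 4), Q (round 1), S4 (round 2). A never appears in any round.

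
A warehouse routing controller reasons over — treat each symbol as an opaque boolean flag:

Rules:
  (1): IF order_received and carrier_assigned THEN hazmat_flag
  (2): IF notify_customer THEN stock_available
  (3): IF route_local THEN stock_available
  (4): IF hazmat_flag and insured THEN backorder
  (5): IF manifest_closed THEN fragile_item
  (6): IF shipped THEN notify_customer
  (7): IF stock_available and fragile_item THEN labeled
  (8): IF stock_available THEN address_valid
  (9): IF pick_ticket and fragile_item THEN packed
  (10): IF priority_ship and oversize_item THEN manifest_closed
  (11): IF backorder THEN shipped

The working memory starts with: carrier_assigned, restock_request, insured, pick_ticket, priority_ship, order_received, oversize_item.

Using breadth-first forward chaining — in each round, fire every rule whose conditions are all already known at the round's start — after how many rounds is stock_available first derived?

5

Round 1 fires (1), (10), giving hazmat_flag, manifest_closed.
Round 2 fires (4), (5), giving backorder, fragile_item.
Round 3 fires (9), (11), giving packed, shipped.
Round 4 fires (6), giving notify_customer.
Round 5 fires (2), giving stock_available.
stock_available first appears in round 5.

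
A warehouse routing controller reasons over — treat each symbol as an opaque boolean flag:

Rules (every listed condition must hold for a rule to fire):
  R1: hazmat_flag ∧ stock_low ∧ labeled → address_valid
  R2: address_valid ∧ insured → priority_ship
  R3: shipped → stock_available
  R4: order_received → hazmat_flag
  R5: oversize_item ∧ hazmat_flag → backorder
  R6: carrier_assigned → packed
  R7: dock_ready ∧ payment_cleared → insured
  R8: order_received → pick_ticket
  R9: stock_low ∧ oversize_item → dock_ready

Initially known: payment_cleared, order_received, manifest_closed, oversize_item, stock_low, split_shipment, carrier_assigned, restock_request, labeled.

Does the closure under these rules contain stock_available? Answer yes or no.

Round 1 — R4, R6, R8, R9, derive hazmat_flag, packed, pick_ticket, dock_ready.
Round 2 — R1, R5, R7, derive address_valid, backorder, insured.
Round 3 — R2, derive priority_ship.
Fixed point reached. stock_available is concluded only by R3; R3 needs shipped (never derived).

no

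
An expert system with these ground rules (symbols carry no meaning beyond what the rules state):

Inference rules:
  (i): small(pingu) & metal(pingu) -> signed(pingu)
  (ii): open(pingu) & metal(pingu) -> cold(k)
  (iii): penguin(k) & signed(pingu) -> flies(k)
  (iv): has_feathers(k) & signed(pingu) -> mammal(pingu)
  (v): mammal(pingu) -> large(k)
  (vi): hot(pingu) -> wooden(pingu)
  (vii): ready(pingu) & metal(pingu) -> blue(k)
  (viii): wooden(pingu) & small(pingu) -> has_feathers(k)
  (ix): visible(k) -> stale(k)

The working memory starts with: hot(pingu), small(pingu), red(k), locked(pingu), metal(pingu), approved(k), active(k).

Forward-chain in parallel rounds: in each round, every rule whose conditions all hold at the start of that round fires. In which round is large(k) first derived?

4

Round 1 fires (i), (vi), giving signed(pingu), wooden(pingu).
Round 2 fires (viii), giving has_feathers(k).
Round 3 fires (iv), giving mammal(pingu).
Round 4 fires (v), giving large(k).
large(k) first appears in round 4.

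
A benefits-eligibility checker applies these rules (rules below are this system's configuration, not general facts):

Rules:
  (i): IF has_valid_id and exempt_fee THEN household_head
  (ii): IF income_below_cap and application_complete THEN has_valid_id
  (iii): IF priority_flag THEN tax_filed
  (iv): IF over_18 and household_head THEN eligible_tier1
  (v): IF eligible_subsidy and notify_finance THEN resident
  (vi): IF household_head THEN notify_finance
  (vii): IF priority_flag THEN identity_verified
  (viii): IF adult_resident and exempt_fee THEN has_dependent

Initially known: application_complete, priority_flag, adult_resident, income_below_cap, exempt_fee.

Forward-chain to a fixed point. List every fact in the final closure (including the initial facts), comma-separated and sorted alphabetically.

[1] (ii) [IF income_below_cap and application_complete THEN has_valid_id]; (iii) [IF priority_flag THEN tax_filed]; (vii) [IF priority_flag THEN identity_verified]; (viii) [IF adult_resident and exempt_fee THEN has_dependent]. ⇒ new: has_valid_id, tax_filed, identity_verified, has_dependent.
[2] (i) [IF has_valid_id and exempt_fee THEN household_head]. ⇒ new: household_head.
[3] (vi) [IF household_head THEN notify_finance]. ⇒ new: notify_finance.

adult_resident, application_complete, exempt_fee, has_dependent, has_valid_id, household_head, identity_verified, income_below_cap, notify_finance, priority_flag, tax_filed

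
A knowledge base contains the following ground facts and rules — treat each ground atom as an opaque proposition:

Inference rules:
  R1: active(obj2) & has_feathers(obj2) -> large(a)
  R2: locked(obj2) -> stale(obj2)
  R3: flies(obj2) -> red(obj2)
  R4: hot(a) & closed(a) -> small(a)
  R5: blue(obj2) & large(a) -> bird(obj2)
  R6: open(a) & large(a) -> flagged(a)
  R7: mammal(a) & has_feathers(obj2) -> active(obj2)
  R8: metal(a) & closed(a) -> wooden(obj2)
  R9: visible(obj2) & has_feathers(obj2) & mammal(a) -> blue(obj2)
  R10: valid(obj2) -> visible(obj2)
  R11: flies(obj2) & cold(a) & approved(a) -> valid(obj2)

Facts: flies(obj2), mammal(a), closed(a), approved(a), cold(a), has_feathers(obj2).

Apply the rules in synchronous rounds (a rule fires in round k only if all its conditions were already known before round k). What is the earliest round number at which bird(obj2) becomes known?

Round 1 fires R3, R7, R11, giving red(obj2), active(obj2), valid(obj2).
Round 2 fires R1, R10, giving large(a), visible(obj2).
Round 3 fires R9, giving blue(obj2).
Round 4 fires R5, giving bird(obj2).
bird(obj2) first appears in round 4.

4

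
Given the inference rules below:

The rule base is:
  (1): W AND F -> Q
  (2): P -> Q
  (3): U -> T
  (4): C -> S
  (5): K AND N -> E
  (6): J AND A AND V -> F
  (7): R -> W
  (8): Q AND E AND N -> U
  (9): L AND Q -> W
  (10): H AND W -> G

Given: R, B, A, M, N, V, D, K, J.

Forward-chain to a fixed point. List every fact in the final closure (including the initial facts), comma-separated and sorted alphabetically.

A, B, D, E, F, J, K, M, N, Q, R, T, U, V, W

[1] (5) [K AND N -> E]; (6) [J AND A AND V -> F]; (7) [R -> W]. ⇒ new: E, F, W.
[2] (1) [W AND F -> Q]. ⇒ new: Q.
[3] (8) [Q AND E AND N -> U]. ⇒ new: U.
[4] (3) [U -> T]. ⇒ new: T.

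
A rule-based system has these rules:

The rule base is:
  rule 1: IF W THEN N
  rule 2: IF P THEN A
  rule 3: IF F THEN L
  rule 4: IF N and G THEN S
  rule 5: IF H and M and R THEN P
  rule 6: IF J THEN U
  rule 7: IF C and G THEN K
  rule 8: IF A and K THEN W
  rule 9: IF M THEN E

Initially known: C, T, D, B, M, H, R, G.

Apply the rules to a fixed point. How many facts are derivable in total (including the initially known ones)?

15

Round 1 fires rule 5, rule 7, rule 9, giving P, K, E.
Round 2 fires rule 2, giving A.
Round 3 fires rule 8, giving W.
Round 4 fires rule 1, giving N.
Round 5 fires rule 4, giving S.
Closure: {A, B, C, D, E, G, H, K, M, N, P, R, S, T, W} — 15 facts.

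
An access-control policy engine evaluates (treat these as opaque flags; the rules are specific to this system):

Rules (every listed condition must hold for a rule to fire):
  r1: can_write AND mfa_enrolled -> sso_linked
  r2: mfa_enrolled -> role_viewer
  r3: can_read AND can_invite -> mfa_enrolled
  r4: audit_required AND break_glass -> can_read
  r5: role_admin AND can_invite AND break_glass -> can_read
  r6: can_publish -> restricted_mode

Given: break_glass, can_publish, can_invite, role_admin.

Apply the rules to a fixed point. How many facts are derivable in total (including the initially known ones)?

8

Round 1: r5 [role_admin AND can_invite AND break_glass -> can_read]; r6 [can_publish -> restricted_mode]. New: can_read, restricted_mode.
Round 2: r3 [can_read AND can_invite -> mfa_enrolled]. New: mfa_enrolled.
Round 3: r2 [mfa_enrolled -> role_viewer]. New: role_viewer.
Closure: {break_glass, can_invite, can_publish, can_read, mfa_enrolled, restricted_mode, role_admin, role_viewer} — 8 facts.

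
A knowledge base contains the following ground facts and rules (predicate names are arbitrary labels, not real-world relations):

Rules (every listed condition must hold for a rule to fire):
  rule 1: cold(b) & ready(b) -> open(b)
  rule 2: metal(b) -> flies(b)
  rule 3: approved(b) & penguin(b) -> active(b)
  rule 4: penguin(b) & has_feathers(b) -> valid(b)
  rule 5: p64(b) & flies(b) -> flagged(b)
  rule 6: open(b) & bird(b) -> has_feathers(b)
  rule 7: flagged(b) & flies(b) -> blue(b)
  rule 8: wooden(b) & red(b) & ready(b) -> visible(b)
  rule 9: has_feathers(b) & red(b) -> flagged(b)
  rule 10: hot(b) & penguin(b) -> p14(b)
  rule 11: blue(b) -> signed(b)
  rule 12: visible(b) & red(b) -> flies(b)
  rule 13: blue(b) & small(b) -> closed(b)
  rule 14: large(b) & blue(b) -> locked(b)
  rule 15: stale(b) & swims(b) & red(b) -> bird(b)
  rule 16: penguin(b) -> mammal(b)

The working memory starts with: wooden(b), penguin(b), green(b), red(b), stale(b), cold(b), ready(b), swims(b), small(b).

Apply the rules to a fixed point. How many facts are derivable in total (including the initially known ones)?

20

[1] rule 1 [cold(b) & ready(b) -> open(b)]; rule 8 [wooden(b) & red(b) & ready(b) -> visible(b)]; rule 15 [stale(b) & swims(b) & red(b) -> bird(b)]; rule 16 [penguin(b) -> mammal(b)]. ⇒ new: open(b), visible(b), bird(b), mammal(b).
[2] rule 6 [open(b) & bird(b) -> has_feathers(b)]; rule 12 [visible(b) & red(b) -> flies(b)]. ⇒ new: has_feathers(b), flies(b).
[3] rule 4 [penguin(b) & has_feathers(b) -> valid(b)]; rule 9 [has_feathers(b) & red(b) -> flagged(b)]. ⇒ new: valid(b), flagged(b).
[4] rule 7 [flagged(b) & flies(b) -> blue(b)]. ⇒ new: blue(b).
[5] rule 11 [blue(b) -> signed(b)]; rule 13 [blue(b) & small(b) -> closed(b)]. ⇒ new: signed(b), closed(b).
Closure: {bird(b), blue(b), closed(b), cold(b), flagged(b), flies(b), green(b), has_feathers(b), mammal(b), open(b), penguin(b), ready(b), red(b), signed(b), small(b), stale(b), swims(b), valid(b), visible(b), wooden(b)} — 20 facts.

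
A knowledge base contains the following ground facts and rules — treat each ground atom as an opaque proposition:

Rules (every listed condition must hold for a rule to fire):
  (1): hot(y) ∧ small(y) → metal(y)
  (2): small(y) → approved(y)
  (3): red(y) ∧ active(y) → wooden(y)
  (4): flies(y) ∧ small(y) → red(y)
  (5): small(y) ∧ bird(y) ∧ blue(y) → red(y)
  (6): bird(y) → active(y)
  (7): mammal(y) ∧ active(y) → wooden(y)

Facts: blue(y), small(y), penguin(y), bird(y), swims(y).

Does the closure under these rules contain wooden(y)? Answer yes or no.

[1] (2) [small(y) → approved(y)]; (5) [small(y) ∧ bird(y) ∧ blue(y) → red(y)]; (6) [bird(y) → active(y)]. ⇒ new: approved(y), red(y), active(y).
[2] (3) [red(y) ∧ active(y) → wooden(y)]. ⇒ new: wooden(y).
wooden(y) appears in round 2, so it is derivable.

yes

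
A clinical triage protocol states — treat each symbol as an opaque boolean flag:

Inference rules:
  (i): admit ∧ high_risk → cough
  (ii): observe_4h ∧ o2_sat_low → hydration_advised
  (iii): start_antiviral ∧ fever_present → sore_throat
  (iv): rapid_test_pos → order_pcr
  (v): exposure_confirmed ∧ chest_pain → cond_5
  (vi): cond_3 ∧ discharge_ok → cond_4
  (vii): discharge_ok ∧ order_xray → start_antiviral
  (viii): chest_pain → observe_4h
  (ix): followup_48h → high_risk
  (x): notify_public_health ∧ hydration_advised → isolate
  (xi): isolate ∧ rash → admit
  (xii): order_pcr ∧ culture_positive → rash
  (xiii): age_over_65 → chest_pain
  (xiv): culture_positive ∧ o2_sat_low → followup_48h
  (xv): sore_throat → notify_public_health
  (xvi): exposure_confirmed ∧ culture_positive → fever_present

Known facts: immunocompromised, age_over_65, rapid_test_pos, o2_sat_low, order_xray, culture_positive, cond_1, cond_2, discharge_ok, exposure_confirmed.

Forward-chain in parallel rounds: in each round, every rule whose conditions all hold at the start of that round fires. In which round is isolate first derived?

Round 1 — (iv), (vii), (xiii), (xiv), (xvi), derive order_pcr, start_antiviral, chest_pain, followup_48h, fever_present.
Round 2 — (iii), (v), (viii), (ix), (xii), derive sore_throat, cond_5, observe_4h, high_risk, rash.
Round 3 — (ii), (xv), derive hydration_advised, notify_public_health.
Round 4 — (x), derive isolate.
isolate first appears in round 4.

4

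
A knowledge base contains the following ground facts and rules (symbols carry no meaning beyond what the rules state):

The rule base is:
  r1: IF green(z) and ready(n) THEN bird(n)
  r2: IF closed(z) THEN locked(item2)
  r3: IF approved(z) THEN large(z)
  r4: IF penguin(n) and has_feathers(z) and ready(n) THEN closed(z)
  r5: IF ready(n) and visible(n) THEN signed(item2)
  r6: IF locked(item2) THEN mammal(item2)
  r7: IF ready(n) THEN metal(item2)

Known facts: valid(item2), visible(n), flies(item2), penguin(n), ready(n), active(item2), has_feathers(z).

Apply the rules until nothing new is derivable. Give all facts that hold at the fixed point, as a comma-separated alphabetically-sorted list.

active(item2), closed(z), flies(item2), has_feathers(z), locked(item2), mammal(item2), metal(item2), penguin(n), ready(n), signed(item2), valid(item2), visible(n)

Round 1 — r4, r5, r7, derive closed(z), signed(item2), metal(item2).
Round 2 — r2, derive locked(item2).
Round 3 — r6, derive mammal(item2).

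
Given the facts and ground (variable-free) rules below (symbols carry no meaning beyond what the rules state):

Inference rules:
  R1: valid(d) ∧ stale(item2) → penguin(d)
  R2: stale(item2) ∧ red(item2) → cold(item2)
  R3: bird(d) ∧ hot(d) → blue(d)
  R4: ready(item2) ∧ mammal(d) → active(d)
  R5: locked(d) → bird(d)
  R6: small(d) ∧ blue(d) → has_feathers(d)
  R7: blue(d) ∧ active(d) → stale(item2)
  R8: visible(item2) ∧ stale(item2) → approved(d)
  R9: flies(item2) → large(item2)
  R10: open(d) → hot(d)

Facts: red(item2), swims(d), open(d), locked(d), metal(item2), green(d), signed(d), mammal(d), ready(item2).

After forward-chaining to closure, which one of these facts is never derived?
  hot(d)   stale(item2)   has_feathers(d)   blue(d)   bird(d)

has_feathers(d)

Round 1: R4 [ready(item2) ∧ mammal(d) → active(d)]; R5 [locked(d) → bird(d)]; R10 [open(d) → hot(d)]. New: active(d), bird(d), hot(d).
Round 2: R3 [bird(d) ∧ hot(d) → blue(d)]. New: blue(d).
Round 3: R7 [blue(d) ∧ active(d) → stale(item2)]. New: stale(item2).
Round 4: R2 [stale(item2) ∧ red(item2) → cold(item2)]. New: cold(item2).
Derived: hot(d) (round 1), bird(d) (round 1), stale(item2) (round 3), blue(d) (round 2). has_feathers(d) never appears in any round.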